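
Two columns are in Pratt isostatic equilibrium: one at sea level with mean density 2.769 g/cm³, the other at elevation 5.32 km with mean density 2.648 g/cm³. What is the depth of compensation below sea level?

116 km

ρ_ref D = ρ (D + h) → D (ρ_ref − ρ) = ρ h.
D = ρ h/(ρ_ref − ρ) = 2.648 × 5.32 km/(2.769 − 2.648) = 116 km.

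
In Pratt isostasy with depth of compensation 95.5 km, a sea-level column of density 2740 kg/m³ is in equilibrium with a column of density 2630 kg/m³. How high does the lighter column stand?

ρ_ref D = ρ (D + h) → h = D (ρ_ref − ρ)/ρ.
h = 95.5 km × (2740 − 2630)/2630 = 3.99 km.

3.99 km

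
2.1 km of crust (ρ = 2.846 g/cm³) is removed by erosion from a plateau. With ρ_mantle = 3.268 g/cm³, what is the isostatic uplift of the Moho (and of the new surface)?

1.83 km

Unloading: uplift u = e ρ_c/ρ_m = 2.1 km × 2.846/3.268 = 1.83 km.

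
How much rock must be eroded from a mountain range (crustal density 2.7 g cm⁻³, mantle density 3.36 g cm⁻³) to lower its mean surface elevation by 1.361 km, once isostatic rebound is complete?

6.93 km

Net drop Δ = e − u = e − e ρ_c/ρ_m = e (ρ_m − ρ_c)/ρ_m.
e = Δ ρ_m/(ρ_m − ρ_c) = 1.361 km × 3.36/0.66 = 6.93 km.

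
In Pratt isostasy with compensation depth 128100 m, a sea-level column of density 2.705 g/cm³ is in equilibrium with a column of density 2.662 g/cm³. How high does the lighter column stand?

ρ_ref D = ρ (D + h) → h = D (ρ_ref − ρ)/ρ.
h = 128100 m × (2.705 − 2.662)/2.662 = 2070 m.

2070 m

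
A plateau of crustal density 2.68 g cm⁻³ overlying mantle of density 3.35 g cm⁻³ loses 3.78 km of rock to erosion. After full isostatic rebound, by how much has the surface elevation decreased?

Rebound u = e ρ_c/ρ_m = 3.78 km × 2.68/3.35 = 3.024 km.
Net surface drop = e − u = 3.78 km − 3.024 km = e (ρ_m − ρ_c)/ρ_m = 0.756 km.

0.756 km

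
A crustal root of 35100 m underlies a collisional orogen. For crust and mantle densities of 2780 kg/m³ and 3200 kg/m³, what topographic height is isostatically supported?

Equating mass per unit area of the two columns: ρ_c h = (ρ_m − ρ_c) r.
h = r (ρ_m − ρ_c) / ρ_c = 35100 m × (3200 − 2780) / 2780 = 5300 m.

5300 m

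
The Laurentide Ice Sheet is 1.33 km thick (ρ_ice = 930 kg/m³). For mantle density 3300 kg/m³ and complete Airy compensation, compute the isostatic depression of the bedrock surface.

0.375 km

By Archimedes' principle applied to the lithosphere: the ice load ρ_ice t is balanced by mantle displaced below, ρ_m s.
s = t ρ_ice / ρ_m = 1.33 km × 930/3300 = 0.375 km.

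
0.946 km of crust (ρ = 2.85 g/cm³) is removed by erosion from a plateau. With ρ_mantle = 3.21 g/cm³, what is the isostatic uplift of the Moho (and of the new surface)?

Unloading: uplift u = e ρ_c/ρ_m = 0.946 km × 2.85/3.21 = 0.84 km.

0.84 km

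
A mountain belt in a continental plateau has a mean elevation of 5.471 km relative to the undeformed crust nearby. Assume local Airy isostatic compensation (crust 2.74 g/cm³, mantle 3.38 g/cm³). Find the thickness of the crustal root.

Equating mass per unit area of the two columns: the weight of the topography is balanced by the buoyancy of the root, ρ_c h = (ρ_m − ρ_c) r.
r = h · ρ_c / (ρ_m − ρ_c) = 5.471 km × 2.74 / (3.38 − 2.74) = 23.4 km.

23.4 km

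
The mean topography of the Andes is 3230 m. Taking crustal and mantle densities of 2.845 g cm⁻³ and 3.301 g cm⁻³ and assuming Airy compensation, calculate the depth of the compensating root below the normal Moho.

For local isostatic compensation: the weight of the topography is balanced by the buoyancy of the root, ρ_c h = (ρ_m − ρ_c) r.
r = h · ρ_c / (ρ_m − ρ_c) = 3230 m × 2.845 / (3.301 − 2.845) = 20200 m.

20200 m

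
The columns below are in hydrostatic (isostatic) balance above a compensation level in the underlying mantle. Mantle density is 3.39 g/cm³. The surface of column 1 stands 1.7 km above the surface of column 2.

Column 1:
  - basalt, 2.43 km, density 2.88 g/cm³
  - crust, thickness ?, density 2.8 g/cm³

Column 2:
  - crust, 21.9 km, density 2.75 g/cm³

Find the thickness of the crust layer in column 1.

Take the compensation level at the base of the deeper column (depth z_c below the surface of column 1) and equate Σ ρ_i t_i down to z_c; mantle fills any gap and the z_c terms cancel.
Column 1: 2.43×2.88 + x×2.8 + (z_c − 2.43 − x)×3.39
Column 2: 1.7×0 + 21.9×2.75 + (z_c − 1.7 − 21.9)×3.39
The z_c×3.39 term appears on both sides and cancels. Collect the known terms of each column as K = Σ(ρt)_known − 3.39 × (depth of known layers): K_1 = 6.9984 − 3.39×2.43 = −1.2393; K_2 = 60.225 − 3.39×(1.7 + 21.9) = −19.779.
Balance: K_1 − x×(3.39 − 2.8) = K_2, so x = (K_1 − K_2)/(3.39 − 2.8) = 18.5397/0.59 = 31.4 km.

31.4 km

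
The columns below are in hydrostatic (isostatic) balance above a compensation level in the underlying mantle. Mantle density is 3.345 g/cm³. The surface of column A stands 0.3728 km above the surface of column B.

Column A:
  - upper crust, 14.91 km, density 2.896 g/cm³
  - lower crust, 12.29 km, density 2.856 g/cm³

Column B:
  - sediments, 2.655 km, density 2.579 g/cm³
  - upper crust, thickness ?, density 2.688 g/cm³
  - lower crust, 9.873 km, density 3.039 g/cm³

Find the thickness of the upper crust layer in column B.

Take the compensation level at the base of the deeper column (depth z_c below the surface of column A) and equate Σ ρ_i t_i down to z_c; mantle fills any gap and the z_c terms cancel.
Column A: 14.91×2.896 + 12.29×2.856 + (z_c − 27.2)×3.345
Column B: 0.3728×0 + 2.655×2.579 + x×2.688 + 9.873×3.039 + (z_c − 0.3728 − 12.528 − x)×3.345
The z_c×3.345 term appears on both sides and cancels. Collect the known terms of each column as K = Σ(ρt)_known − 3.345 × (depth of known layers): K_A = 78.2796 − 3.345×27.2 = −12.7044; K_B = 36.851292 − 3.345×(0.3728 + 12.528) = −6.301884.
Balance: K_A = K_B − x×(3.345 − 2.688), so x = (K_B − K_A)/(3.345 − 2.688) = 6.40252/0.657 = 9.75 km.

9.75 km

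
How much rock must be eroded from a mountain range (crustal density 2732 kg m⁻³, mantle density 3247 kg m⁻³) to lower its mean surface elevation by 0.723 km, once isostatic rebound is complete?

Net drop Δ = e − u = e − e ρ_c/ρ_m = e (ρ_m − ρ_c)/ρ_m.
e = Δ ρ_m/(ρ_m − ρ_c) = 0.723 km × 3247/515 = 4.56 km.

4.56 km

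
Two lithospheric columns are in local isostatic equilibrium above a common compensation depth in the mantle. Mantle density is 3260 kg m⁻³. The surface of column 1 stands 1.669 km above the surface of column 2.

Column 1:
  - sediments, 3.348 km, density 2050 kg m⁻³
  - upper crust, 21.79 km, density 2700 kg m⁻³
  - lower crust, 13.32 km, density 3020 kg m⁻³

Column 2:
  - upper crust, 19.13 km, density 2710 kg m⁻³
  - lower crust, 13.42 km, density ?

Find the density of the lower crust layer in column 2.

3000 kg m⁻³

Take the compensation level at the base of the deeper column (depth z_c below the surface of column 1) and equate Σ ρ_i t_i down to z_c; mantle fills any gap and the z_c terms cancel.
Column 1: 3.348×2050 + 21.79×2700 + 13.32×3020 + (z_c − 38.458)×3260
Column 2: 1.669×0 + 19.13×2710 + 13.42×ρ + (z_c − 1.669 − 32.55)×3260
The z_c×3260 term appears on both sides and cancels. Collect the known terms of each column as K = Σ(ρt)_known − 3260 × (depth of known layers): K_1 = 105922.8 − 3260×38.458 = −19450.28; K_2 = 51842.3 − 3260×(1.669 + 32.55) = −59711.64.
Balance: K_1 = K_2 + 13.42×ρ, so ρ = (K_1 − K_2)/13.42 = 40261.4/13.42 = 3000 kg m⁻³.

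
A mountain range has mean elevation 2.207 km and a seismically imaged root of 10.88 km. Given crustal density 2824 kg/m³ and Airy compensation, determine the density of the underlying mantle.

Airy balance: ρ_c h = (ρ_m − ρ_c) r → ρ_m = ρ_c (1 + h/r).
ρ_m = 2824 × (1 + 2.207 km/10.88 km) = 3400 kg/m³.

3400 kg/m³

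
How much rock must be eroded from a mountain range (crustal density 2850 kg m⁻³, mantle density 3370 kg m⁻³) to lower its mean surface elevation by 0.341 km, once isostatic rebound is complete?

Net drop Δ = e − u = e − e ρ_c/ρ_m = e (ρ_m − ρ_c)/ρ_m.
e = Δ ρ_m/(ρ_m − ρ_c) = 0.341 km × 3370/520 = 2.21 km.

2.21 km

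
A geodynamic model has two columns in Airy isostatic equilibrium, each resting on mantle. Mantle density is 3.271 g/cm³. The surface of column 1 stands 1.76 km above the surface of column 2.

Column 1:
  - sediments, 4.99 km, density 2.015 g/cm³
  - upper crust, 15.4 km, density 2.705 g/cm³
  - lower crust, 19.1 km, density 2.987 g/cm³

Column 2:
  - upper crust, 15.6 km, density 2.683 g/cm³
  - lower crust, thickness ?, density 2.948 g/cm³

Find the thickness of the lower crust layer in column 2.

Take the compensation level at the base of the deeper column (depth z_c below the surface of column 1) and equate Σ ρ_i t_i down to z_c; mantle fills any gap and the z_c terms cancel.
Column 1: 4.99×2.015 + 15.4×2.705 + 19.1×2.987 + (z_c − 39.49)×3.271
Column 2: 1.76×0 + 15.6×2.683 + x×2.948 + (z_c − 1.76 − 15.6 − x)×3.271
The z_c×3.271 term appears on both sides and cancels. Collect the known terms of each column as K = Σ(ρt)_known − 3.271 × (depth of known layers): K_1 = 108.76355 − 3.271×39.49 = −20.40824; K_2 = 41.8548 − 3.271×(1.76 + 15.6) = −14.92976.
Balance: K_1 = K_2 − x×(3.271 − 2.948), so x = (K_2 − K_1)/(3.271 − 2.948) = 5.47848/0.323 = 17 km.

17 km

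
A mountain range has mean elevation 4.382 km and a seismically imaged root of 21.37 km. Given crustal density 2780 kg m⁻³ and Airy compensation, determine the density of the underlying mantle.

3350 kg m⁻³

Airy balance: ρ_c h = (ρ_m − ρ_c) r → ρ_m = ρ_c (1 + h/r).
ρ_m = 2780 × (1 + 4.382 km/21.37 km) = 3350 kg m⁻³.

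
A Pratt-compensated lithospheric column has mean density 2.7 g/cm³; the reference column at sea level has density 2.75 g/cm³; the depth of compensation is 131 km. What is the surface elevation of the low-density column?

ρ_ref D = ρ (D + h) → h = D (ρ_ref − ρ)/ρ.
h = 131 km × (2.75 − 2.7)/2.7 = 2.43 km.

2.43 km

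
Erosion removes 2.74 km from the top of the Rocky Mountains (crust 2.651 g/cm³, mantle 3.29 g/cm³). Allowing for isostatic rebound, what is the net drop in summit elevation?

Rebound u = e ρ_c/ρ_m = 2.74 km × 2.651/3.29 = 2.208 km.
Net surface drop = e − u = 2.74 km − 2.208 km = e (ρ_m − ρ_c)/ρ_m = 0.532 km.

0.532 km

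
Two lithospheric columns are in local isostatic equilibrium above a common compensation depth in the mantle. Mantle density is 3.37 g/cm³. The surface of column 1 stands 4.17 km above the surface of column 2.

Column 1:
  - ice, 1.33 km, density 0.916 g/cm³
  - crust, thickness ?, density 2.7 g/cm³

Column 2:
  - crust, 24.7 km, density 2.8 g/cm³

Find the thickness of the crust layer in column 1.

Take the compensation level at the base of the deeper column (depth z_c below the surface of column 1) and equate Σ ρ_i t_i down to z_c; mantle fills any gap and the z_c terms cancel.
Column 1: 1.33×0.916 + x×2.7 + (z_c − 1.33 − x)×3.37
Column 2: 4.17×0 + 24.7×2.8 + (z_c − 4.17 − 24.7)×3.37
The z_c×3.37 term appears on both sides and cancels. Collect the known terms of each column as K = Σ(ρt)_known − 3.37 × (depth of known layers): K_1 = 1.21828 − 3.37×1.33 = −3.26382; K_2 = 69.16 − 3.37×(4.17 + 24.7) = −28.1319.
Balance: K_1 − x×(3.37 − 2.7) = K_2, so x = (K_1 − K_2)/(3.37 − 2.7) = 24.8681/0.67 = 37.1 km.

37.1 km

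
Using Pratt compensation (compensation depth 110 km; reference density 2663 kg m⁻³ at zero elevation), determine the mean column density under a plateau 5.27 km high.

2540 kg m⁻³

Pratt balance: ρ_ref D = ρ (D + h).
ρ = ρ_ref D/(D + h) = 2663 × 110 km/(110 km + 5.27 km) = 2540 kg m⁻³.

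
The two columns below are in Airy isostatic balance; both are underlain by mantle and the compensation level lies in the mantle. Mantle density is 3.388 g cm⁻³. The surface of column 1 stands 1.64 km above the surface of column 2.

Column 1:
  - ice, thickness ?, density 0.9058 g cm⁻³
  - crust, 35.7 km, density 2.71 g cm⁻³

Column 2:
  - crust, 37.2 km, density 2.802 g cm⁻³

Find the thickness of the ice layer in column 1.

Take the compensation level at the base of the deeper column (depth z_c below the surface of column 1) and equate Σ ρ_i t_i down to z_c; mantle fills any gap and the z_c terms cancel.
Column 1: x×0.9058 + 35.7×2.71 + (z_c − 35.7 − x)×3.388
Column 2: 1.64×0 + 37.2×2.802 + (z_c − 1.64 − 37.2)×3.388
The z_c×3.388 term appears on both sides and cancels. Collect the known terms of each column as K = Σ(ρt)_known − 3.388 × (depth of known layers): K_1 = 96.747 − 3.388×35.7 = −24.2046; K_2 = 104.2344 − 3.388×(1.64 + 37.2) = −27.35552.
Balance: K_1 − x×(3.388 − 0.9058) = K_2, so x = (K_1 − K_2)/(3.388 − 0.9058) = 3.15092/2.4822 = 1.27 km.

1.27 km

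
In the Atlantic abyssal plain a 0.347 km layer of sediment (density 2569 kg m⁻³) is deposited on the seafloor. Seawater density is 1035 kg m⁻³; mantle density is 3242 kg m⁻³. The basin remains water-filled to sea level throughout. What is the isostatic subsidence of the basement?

Submarine loading: the sediment displaces seawater, and the subsidence is in turn flooded, so s (ρ_m − ρ_w) = t (ρ_sed − ρ_w).
s = 0.347 km × (2569 − 1035) / (3242 − 1035) = 0.241 km.

0.241 km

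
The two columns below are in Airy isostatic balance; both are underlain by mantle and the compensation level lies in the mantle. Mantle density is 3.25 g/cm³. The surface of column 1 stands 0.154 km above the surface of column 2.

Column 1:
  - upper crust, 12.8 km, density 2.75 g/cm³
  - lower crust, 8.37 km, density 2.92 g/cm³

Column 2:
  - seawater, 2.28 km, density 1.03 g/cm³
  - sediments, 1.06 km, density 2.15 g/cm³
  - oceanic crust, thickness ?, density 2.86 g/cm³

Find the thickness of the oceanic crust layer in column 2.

Take the compensation level at the base of the deeper column (depth z_c below the surface of column 1) and equate Σ ρ_i t_i down to z_c; mantle fills any gap and the z_c terms cancel.
Column 1: 12.8×2.75 + 8.37×2.92 + (z_c − 21.17)×3.25
Column 2: 0.154×0 + 2.28×1.03 + 1.06×2.15 + x×2.86 + (z_c − 0.154 − 3.34 − x)×3.25
The z_c×3.25 term appears on both sides and cancels. Collect the known terms of each column as K = Σ(ρt)_known − 3.25 × (depth of known layers): K_1 = 59.6404 − 3.25×21.17 = −9.1621; K_2 = 4.6274 − 3.25×(0.154 + 3.34) = −6.7281.
Balance: K_1 = K_2 − x×(3.25 − 2.86), so x = (K_2 − K_1)/(3.25 − 2.86) = 2.434/0.39 = 6.24 km.

6.24 km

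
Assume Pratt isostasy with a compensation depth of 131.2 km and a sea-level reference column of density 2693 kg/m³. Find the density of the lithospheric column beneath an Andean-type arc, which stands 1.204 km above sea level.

Pratt balance: ρ_ref D = ρ (D + h).
ρ = ρ_ref D/(D + h) = 2693 × 131.2 km/(131.2 km + 1.204 km) = 2670 kg/m³.

2670 kg/m³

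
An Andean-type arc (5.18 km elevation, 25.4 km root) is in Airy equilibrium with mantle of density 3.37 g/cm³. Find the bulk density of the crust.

2.8 g/cm³

ρ_c h = (ρ_m − ρ_c) r → ρ_c (h + r) = ρ_m r → ρ_c = ρ_m r / (h + r).
ρ_c = 3.37 × 25.4 km / (5.18 km + 25.4 km) = 2.8 g/cm³.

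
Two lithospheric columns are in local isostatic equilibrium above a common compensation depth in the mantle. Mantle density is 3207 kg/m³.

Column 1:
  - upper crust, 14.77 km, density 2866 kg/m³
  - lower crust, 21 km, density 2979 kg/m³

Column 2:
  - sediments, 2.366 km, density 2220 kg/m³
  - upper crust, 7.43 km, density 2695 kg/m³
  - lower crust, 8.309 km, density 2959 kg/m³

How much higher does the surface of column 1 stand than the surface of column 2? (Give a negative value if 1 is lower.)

For any compensation level in the mantle, the mantle terms cancel and isostasy reduces to e = (Σt_1 − Σt_2) − (Σ(ρt)_1 − Σ(ρt)_2) / ρ_m.
Σt_1 = 35.77 km; Σt_2 = 18.105 km; Σ(ρt)_1 = 104889.82; Σ(ρt)_2 = 49862.701 (in km·kg/m³).
e = (35.77 − 18.105) − (104889.82 − 49862.701) / 3207 = 0.507 km.

0.507 km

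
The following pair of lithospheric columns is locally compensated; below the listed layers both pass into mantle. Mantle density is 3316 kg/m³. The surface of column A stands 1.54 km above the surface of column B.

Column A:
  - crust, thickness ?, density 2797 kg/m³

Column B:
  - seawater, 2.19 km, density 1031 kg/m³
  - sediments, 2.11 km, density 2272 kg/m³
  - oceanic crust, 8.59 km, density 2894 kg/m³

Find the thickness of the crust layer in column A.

Take the compensation level at the base of the deeper column (depth z_c below the surface of column A) and equate Σ ρ_i t_i down to z_c; mantle fills any gap and the z_c terms cancel.
Column A: x×2797 + (z_c − 0 − x)×3316
Column B: 1.54×0 + 2.19×1031 + 2.11×2272 + 8.59×2894 + (z_c − 1.54 − 12.89)×3316
The z_c×3316 term appears on both sides and cancels. Collect the known terms of each column as K = Σ(ρt)_known − 3316 × (depth of known layers): K_A = 0 − 3316×0 = 0; K_B = 31911.27 − 3316×(1.54 + 12.89) = −15938.61.
Balance: K_A − x×(3316 − 2797) = K_B, so x = (K_A − K_B)/(3316 − 2797) = 15938.6/519 = 30.7 km.

30.7 km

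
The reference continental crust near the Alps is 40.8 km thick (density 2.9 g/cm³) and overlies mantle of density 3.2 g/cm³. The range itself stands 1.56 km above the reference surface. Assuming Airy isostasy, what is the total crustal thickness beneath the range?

57.4 km

Root depth r = h ρ_c / (ρ_m − ρ_c) = 1.56 km × 2.9 / 0.3 = 15.08 km.
Total thickness = T + h + r = 40.8 km + 1.56 km + 15.08 km = 57.4 km.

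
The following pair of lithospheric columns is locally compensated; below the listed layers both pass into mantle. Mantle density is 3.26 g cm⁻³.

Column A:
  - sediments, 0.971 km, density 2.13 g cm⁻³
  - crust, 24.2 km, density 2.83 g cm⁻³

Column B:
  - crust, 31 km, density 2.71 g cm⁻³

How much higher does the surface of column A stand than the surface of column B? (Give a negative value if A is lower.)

−1.7 km

For any compensation level in the mantle, the mantle terms cancel and isostasy reduces to e = (Σt_A − Σt_B) − (Σ(ρt)_A − Σ(ρt)_B) / ρ_m.
Σt_A = 25.171 km; Σt_B = 31 km; Σ(ρt)_A = 70.55423; Σ(ρt)_B = 84.01 (in km·g cm⁻³).
e = (25.171 − 31) − (70.55423 − 84.01) / 3.26 = −1.7 km.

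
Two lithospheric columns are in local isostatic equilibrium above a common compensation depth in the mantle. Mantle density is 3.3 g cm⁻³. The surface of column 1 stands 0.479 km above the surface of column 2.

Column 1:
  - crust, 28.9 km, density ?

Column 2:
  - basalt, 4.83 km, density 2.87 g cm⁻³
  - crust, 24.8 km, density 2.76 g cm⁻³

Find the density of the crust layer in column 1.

Take the compensation level at the base of the deeper column (depth z_c below the surface of column 1) and equate Σ ρ_i t_i down to z_c; mantle fills any gap and the z_c terms cancel.
Column 1: 28.9×ρ + (z_c − 28.9)×3.3
Column 2: 0.479×0 + 4.83×2.87 + 24.8×2.76 + (z_c − 0.479 − 29.63)×3.3
The z_c×3.3 term appears on both sides and cancels. Collect the known terms of each column as K = Σ(ρt)_known − 3.3 × (depth of known layers): K_1 = 0 − 3.3×28.9 = −95.37; K_2 = 82.3101 − 3.3×(0.479 + 29.63) = −17.0496.
Balance: K_1 + 28.9×ρ = K_2, so ρ = (K_2 − K_1)/28.9 = 78.3204/28.9 = 2.71 g cm⁻³.

2.71 g cm⁻³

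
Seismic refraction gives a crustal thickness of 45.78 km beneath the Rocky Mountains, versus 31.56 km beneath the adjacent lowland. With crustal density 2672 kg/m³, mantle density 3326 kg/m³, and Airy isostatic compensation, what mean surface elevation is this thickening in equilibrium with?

2.8 km

Excess crust Δ = 45.78 km − 31.56 km = 14.22 km, split between elevation h and root r with h + r = Δ.
Airy balance ρ_c h = (ρ_m − ρ_c) r gives r = h ρ_c/(ρ_m − ρ_c), so h (1 + ρ_c/(ρ_m − ρ_c)) = Δ, i.e. h = Δ (ρ_m − ρ_c)/ρ_m.
h = 14.22 km × 654/3326 = 2.8 km.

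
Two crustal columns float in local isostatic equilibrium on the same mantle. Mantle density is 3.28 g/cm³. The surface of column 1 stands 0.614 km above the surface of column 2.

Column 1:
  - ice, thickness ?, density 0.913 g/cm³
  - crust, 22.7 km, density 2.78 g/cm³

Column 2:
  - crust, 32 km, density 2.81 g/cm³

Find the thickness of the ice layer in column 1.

2.41 km

Take the compensation level at the base of the deeper column (depth z_c below the surface of column 1) and equate Σ ρ_i t_i down to z_c; mantle fills any gap and the z_c terms cancel.
Column 1: x×0.913 + 22.7×2.78 + (z_c − 22.7 − x)×3.28
Column 2: 0.614×0 + 32×2.81 + (z_c − 0.614 − 32)×3.28
The z_c×3.28 term appears on both sides and cancels. Collect the known terms of each column as K = Σ(ρt)_known − 3.28 × (depth of known layers): K_1 = 63.106 − 3.28×22.7 = −11.35; K_2 = 89.92 − 3.28×(0.614 + 32) = −17.05392.
Balance: K_1 − x×(3.28 − 0.913) = K_2, so x = (K_1 − K_2)/(3.28 − 0.913) = 5.70392/2.367 = 2.41 km.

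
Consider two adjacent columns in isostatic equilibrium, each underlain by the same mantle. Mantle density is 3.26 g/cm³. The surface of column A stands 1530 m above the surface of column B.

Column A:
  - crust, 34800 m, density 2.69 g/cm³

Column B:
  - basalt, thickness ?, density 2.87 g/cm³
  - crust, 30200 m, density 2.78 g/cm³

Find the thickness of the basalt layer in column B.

Take the compensation level at the base of the deeper column (depth z_c below the surface of column A) and equate Σ ρ_i t_i down to z_c; mantle fills any gap and the z_c terms cancel.
Column A: 34800×2.69 + (z_c − 34800)×3.26
Column B: 1530×0 + x×2.87 + 30200×2.78 + (z_c − 1530 − 30200 − x)×3.26
The z_c×3.26 term appears on both sides and cancels. Collect the known terms of each column as K = Σ(ρt)_known − 3.26 × (depth of known layers): K_A = 93612 − 3.26×34800 = −19836; K_B = 83956 − 3.26×(1530 + 30200) = −19483.8.
Balance: K_A = K_B − x×(3.26 − 2.87), so x = (K_B − K_A)/(3.26 − 2.87) = 352.2/0.39 = 903 m.

903 m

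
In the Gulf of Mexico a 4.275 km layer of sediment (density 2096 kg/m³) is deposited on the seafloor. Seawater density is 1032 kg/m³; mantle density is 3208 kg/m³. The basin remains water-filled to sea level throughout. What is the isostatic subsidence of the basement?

2.09 km

Submarine loading: the sediment displaces seawater, and the subsidence is in turn flooded, so s (ρ_m − ρ_w) = t (ρ_sed − ρ_w).
s = 4.275 km × (2096 − 1032) / (3208 − 1032) = 2.09 km.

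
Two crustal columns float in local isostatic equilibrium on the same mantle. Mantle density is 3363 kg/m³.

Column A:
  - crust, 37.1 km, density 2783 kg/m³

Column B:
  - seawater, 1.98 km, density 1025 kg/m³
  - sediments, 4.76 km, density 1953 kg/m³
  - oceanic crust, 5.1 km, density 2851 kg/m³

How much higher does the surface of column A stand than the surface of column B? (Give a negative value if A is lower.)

2.25 km

For any compensation level in the mantle, the mantle terms cancel and isostasy reduces to e = (Σt_A − Σt_B) − (Σ(ρt)_A − Σ(ρt)_B) / ρ_m.
Σt_A = 37.1 km; Σt_B = 11.84 km; Σ(ρt)_A = 103249.3; Σ(ρt)_B = 25865.88 (in km·kg/m³).
e = (37.1 − 11.84) − (103249.3 − 25865.88) / 3363 = 2.25 km.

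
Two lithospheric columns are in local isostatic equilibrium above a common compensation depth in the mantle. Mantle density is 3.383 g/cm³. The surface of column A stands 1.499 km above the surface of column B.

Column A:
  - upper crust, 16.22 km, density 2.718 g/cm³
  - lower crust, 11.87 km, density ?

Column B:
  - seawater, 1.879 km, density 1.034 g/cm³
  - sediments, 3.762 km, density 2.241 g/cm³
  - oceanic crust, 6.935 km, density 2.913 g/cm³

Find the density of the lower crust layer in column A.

2.86 g/cm³

Take the compensation level at the base of the deeper column (depth z_c below the surface of column A) and equate Σ ρ_i t_i down to z_c; mantle fills any gap and the z_c terms cancel.
Column A: 16.22×2.718 + 11.87×ρ + (z_c − 28.09)×3.383
Column B: 1.499×0 + 1.879×1.034 + 3.762×2.241 + 6.935×2.913 + (z_c − 1.499 − 12.576)×3.383
The z_c×3.383 term appears on both sides and cancels. Collect the known terms of each column as K = Σ(ρt)_known − 3.383 × (depth of known layers): K_A = 44.08596 − 3.383×28.09 = −50.94251; K_B = 30.575183 − 3.383×(1.499 + 12.576) = −17.040542.
Balance: K_A + 11.87×ρ = K_B, so ρ = (K_B − K_A)/11.87 = 33.902/11.87 = 2.86 g/cm³.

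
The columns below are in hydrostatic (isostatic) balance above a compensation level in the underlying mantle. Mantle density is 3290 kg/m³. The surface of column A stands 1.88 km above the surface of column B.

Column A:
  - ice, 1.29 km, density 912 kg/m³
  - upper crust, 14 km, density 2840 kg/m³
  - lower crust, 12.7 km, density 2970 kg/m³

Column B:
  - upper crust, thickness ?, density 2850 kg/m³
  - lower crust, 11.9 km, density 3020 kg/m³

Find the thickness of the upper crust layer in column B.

Take the compensation level at the base of the deeper column (depth z_c below the surface of column A) and equate Σ ρ_i t_i down to z_c; mantle fills any gap and the z_c terms cancel.
Column A: 1.29×912 + 14×2840 + 12.7×2970 + (z_c − 27.99)×3290
Column B: 1.88×0 + x×2850 + 11.9×3020 + (z_c − 1.88 − 11.9 − x)×3290
The z_c×3290 term appears on both sides and cancels. Collect the known terms of each column as K = Σ(ρt)_known − 3290 × (depth of known layers): K_A = 78655.48 − 3290×27.99 = −13431.62; K_B = 35938 − 3290×(1.88 + 11.9) = −9398.2.
Balance: K_A = K_B − x×(3290 − 2850), so x = (K_B − K_A)/(3290 − 2850) = 4033.42/440 = 9.17 km.

9.17 km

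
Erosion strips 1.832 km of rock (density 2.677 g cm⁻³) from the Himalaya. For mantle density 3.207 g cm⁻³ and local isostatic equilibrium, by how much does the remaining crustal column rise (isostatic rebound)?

1.53 km

Unloading: uplift u = e ρ_c/ρ_m = 1.832 km × 2.677/3.207 = 1.53 km.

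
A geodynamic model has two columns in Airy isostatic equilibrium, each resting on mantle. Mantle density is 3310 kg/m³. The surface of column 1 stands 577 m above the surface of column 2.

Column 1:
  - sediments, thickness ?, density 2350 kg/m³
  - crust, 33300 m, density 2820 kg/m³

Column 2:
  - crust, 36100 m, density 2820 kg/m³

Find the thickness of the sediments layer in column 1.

3420 m

Take the compensation level at the base of the deeper column (depth z_c below the surface of column 1) and equate Σ ρ_i t_i down to z_c; mantle fills any gap and the z_c terms cancel.
Column 1: x×2350 + 33300×2820 + (z_c − 33300 − x)×3310
Column 2: 577×0 + 36100×2820 + (z_c − 577 − 36100)×3310
The z_c×3310 term appears on both sides and cancels. Collect the known terms of each column as K = Σ(ρt)_known − 3310 × (depth of known layers): K_1 = 93906000 − 3310×33300 = −16317000; K_2 = 101802000 − 3310×(577 + 36100) = −19598870.
Balance: K_1 − x×(3310 − 2350) = K_2, so x = (K_1 − K_2)/(3310 − 2350) = 3281870/960 = 3420 m.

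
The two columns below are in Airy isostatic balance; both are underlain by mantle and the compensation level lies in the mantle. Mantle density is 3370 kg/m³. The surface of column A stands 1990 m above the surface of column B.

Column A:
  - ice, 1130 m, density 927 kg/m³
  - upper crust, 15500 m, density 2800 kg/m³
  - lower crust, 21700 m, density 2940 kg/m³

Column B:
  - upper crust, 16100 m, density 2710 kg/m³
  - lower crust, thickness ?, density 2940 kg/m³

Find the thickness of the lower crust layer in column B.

Take the compensation level at the base of the deeper column (depth z_c below the surface of column A) and equate Σ ρ_i t_i down to z_c; mantle fills any gap and the z_c terms cancel.
Column A: 1130×927 + 15500×2800 + 21700×2940 + (z_c − 38330)×3370
Column B: 1990×0 + 16100×2710 + x×2940 + (z_c − 1990 − 16100 − x)×3370
The z_c×3370 term appears on both sides and cancels. Collect the known terms of each column as K = Σ(ρt)_known − 3370 × (depth of known layers): K_A = 108245510 − 3370×38330 = −20926590; K_B = 43631000 − 3370×(1990 + 16100) = −17332300.
Balance: K_A = K_B − x×(3370 − 2940), so x = (K_B − K_A)/(3370 − 2940) = 3594290/430 = 8360 m.

8360 m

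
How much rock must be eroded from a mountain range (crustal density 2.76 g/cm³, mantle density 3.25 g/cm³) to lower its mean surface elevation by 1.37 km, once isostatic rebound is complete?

Net drop Δ = e − u = e − e ρ_c/ρ_m = e (ρ_m − ρ_c)/ρ_m.
e = Δ ρ_m/(ρ_m − ρ_c) = 1.37 km × 3.25/0.49 = 9.09 km.

9.09 km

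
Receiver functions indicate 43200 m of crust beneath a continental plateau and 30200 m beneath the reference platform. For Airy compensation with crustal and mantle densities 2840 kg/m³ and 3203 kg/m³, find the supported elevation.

1470 m

Excess crust Δ = 43200 m − 30200 m = 13000 m, split between elevation h and root r with h + r = Δ.
Airy balance ρ_c h = (ρ_m − ρ_c) r gives r = h ρ_c/(ρ_m − ρ_c), so h (1 + ρ_c/(ρ_m − ρ_c)) = Δ, i.e. h = Δ (ρ_m − ρ_c)/ρ_m.
h = 13000 m × 363/3203 = 1470 m.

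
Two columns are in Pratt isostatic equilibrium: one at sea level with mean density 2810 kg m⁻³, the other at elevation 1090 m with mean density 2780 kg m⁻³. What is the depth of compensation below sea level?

ρ_ref D = ρ (D + h) → D (ρ_ref − ρ) = ρ h.
D = ρ h/(ρ_ref − ρ) = 2780 × 1090 m/(2810 − 2780) = 101000 m.

101000 m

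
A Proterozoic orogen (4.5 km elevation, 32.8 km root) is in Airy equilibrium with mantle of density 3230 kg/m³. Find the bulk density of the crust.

ρ_c h = (ρ_m − ρ_c) r → ρ_c (h + r) = ρ_m r → ρ_c = ρ_m r / (h + r).
ρ_c = 3230 × 32.8 km / (4.5 km + 32.8 km) = 2840 kg/m³.

2840 kg/m³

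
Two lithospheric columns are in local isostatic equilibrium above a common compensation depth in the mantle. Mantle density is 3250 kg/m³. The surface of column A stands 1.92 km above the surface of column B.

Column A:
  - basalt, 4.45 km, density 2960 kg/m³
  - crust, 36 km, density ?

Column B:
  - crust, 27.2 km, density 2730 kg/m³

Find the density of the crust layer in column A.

Take the compensation level at the base of the deeper column (depth z_c below the surface of column A) and equate Σ ρ_i t_i down to z_c; mantle fills any gap and the z_c terms cancel.
Column A: 4.45×2960 + 36×ρ + (z_c − 40.45)×3250
Column B: 1.92×0 + 27.2×2730 + (z_c − 1.92 − 27.2)×3250
The z_c×3250 term appears on both sides and cancels. Collect the known terms of each column as K = Σ(ρt)_known − 3250 × (depth of known layers): K_A = 13172 − 3250×40.45 = −118290.5; K_B = 74256 − 3250×(1.92 + 27.2) = −20384.
Balance: K_A + 36×ρ = K_B, so ρ = (K_B − K_A)/36 = 97906.5/36 = 2720 kg/m³.

2720 kg/m³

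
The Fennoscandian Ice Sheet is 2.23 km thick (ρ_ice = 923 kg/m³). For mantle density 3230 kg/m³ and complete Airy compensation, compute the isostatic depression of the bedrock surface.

Isostatic balance requires: the ice load ρ_ice t is balanced by mantle displaced below, ρ_m s.
s = t ρ_ice / ρ_m = 2.23 km × 923/3230 = 0.637 km.

0.637 km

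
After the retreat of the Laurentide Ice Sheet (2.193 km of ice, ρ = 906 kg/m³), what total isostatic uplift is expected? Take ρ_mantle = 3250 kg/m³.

Removing the load lets mantle flow back in; uplift u satisfies ρ_ice t = ρ_m u.
u = t ρ_ice/ρ_m = 2.193 km × 906/3250 = 0.611 km.

0.611 km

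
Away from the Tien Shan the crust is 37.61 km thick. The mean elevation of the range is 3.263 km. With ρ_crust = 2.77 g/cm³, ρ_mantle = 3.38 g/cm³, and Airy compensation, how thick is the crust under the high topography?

Root depth r = h ρ_c / (ρ_m − ρ_c) = 3.263 km × 2.77 / 0.61 = 14.82 km.
Total thickness = T + h + r = 37.61 km + 3.263 km + 14.82 km = 55.7 km.

55.7 km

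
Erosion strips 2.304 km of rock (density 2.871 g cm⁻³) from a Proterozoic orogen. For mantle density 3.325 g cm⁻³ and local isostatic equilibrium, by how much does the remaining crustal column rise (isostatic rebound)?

Unloading: uplift u = e ρ_c/ρ_m = 2.304 km × 2.871/3.325 = 1.99 km.

1.99 km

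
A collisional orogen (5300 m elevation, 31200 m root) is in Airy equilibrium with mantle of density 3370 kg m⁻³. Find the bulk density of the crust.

2880 kg m⁻³

ρ_c h = (ρ_m − ρ_c) r → ρ_c (h + r) = ρ_m r → ρ_c = ρ_m r / (h + r).
ρ_c = 3370 × 31200 m / (5300 m + 31200 m) = 2880 kg m⁻³.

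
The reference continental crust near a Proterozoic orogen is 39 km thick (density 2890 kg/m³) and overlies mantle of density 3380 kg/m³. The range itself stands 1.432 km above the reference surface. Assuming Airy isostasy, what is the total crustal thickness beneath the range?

48.9 km

Root depth r = h ρ_c / (ρ_m − ρ_c) = 1.432 km × 2890 / 490 = 8.446 km.
Total thickness = T + h + r = 39 km + 1.432 km + 8.446 km = 48.9 km.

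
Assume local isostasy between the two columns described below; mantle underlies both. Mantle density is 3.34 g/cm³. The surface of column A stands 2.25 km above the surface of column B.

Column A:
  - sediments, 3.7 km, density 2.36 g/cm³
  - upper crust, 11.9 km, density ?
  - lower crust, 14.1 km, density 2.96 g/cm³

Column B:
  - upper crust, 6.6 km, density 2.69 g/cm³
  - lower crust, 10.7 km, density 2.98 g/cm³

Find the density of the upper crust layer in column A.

Take the compensation level at the base of the deeper column (depth z_c below the surface of column A) and equate Σ ρ_i t_i down to z_c; mantle fills any gap and the z_c terms cancel.
Column A: 3.7×2.36 + 11.9×ρ + 14.1×2.96 + (z_c − 29.7)×3.34
Column B: 2.25×0 + 6.6×2.69 + 10.7×2.98 + (z_c − 2.25 − 17.3)×3.34
The z_c×3.34 term appears on both sides and cancels. Collect the known terms of each column as K = Σ(ρt)_known − 3.34 × (depth of known layers): K_A = 50.468 − 3.34×29.7 = −48.73; K_B = 49.64 − 3.34×(2.25 + 17.3) = −15.657.
Balance: K_A + 11.9×ρ = K_B, so ρ = (K_B − K_A)/11.9 = 33.073/11.9 = 2.78 g/cm³.

2.78 g/cm³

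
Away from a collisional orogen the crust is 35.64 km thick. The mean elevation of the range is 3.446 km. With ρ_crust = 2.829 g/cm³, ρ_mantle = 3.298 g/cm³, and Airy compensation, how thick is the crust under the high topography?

Root depth r = h ρ_c / (ρ_m − ρ_c) = 3.446 km × 2.829 / 0.469 = 20.79 km.
Total thickness = T + h + r = 35.64 km + 3.446 km + 20.79 km = 59.9 km.

59.9 km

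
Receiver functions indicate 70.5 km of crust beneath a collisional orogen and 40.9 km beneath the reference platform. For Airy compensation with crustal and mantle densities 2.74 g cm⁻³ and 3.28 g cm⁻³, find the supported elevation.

4.87 km

Excess crust Δ = 70.5 km − 40.9 km = 29.6 km, split between elevation h and root r with h + r = Δ.
Airy balance ρ_c h = (ρ_m − ρ_c) r gives r = h ρ_c/(ρ_m − ρ_c), so h (1 + ρ_c/(ρ_m − ρ_c)) = Δ, i.e. h = Δ (ρ_m − ρ_c)/ρ_m.
h = 29.6 km × 0.54/3.28 = 4.87 km.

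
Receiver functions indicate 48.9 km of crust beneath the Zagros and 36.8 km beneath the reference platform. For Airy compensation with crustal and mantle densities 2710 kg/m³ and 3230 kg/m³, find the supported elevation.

Excess crust Δ = 48.9 km − 36.8 km = 12.1 km, split between elevation h and root r with h + r = Δ.
Airy balance ρ_c h = (ρ_m − ρ_c) r gives r = h ρ_c/(ρ_m − ρ_c), so h (1 + ρ_c/(ρ_m − ρ_c)) = Δ, i.e. h = Δ (ρ_m − ρ_c)/ρ_m.
h = 12.1 km × 520/3230 = 1.95 km.

1.95 km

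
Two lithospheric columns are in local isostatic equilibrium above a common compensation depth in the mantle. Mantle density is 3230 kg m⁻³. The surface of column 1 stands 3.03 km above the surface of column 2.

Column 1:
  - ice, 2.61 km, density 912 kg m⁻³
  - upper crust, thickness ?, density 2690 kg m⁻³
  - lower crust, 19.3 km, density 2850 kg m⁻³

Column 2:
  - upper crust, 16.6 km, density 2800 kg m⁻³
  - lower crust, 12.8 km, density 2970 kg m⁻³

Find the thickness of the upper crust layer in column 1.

Take the compensation level at the base of the deeper column (depth z_c below the surface of column 1) and equate Σ ρ_i t_i down to z_c; mantle fills any gap and the z_c terms cancel.
Column 1: 2.61×912 + x×2690 + 19.3×2850 + (z_c − 21.91 − x)×3230
Column 2: 3.03×0 + 16.6×2800 + 12.8×2970 + (z_c − 3.03 − 29.4)×3230
The z_c×3230 term appears on both sides and cancels. Collect the known terms of each column as K = Σ(ρt)_known − 3230 × (depth of known layers): K_1 = 57385.32 − 3230×21.91 = −13383.98; K_2 = 84496 − 3230×(3.03 + 29.4) = −20252.9.
Balance: K_1 − x×(3230 − 2690) = K_2, so x = (K_1 − K_2)/(3230 − 2690) = 6868.92/540 = 12.7 km.

12.7 km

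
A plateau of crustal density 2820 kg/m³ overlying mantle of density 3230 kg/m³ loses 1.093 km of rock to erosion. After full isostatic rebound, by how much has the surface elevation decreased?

Rebound u = e ρ_c/ρ_m = 1.093 km × 2820/3230 = 0.9543 km.
Net surface drop = e − u = 1.093 km − 0.9543 km = e (ρ_m − ρ_c)/ρ_m = 0.139 km.

0.139 km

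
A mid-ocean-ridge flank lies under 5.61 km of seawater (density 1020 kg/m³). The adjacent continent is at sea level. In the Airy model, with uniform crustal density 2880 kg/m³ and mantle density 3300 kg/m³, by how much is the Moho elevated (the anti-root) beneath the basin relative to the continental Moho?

Balancing pressure at the compensation depth: replacing crust with seawater at the top is compensated by replacing crust with mantle at the base: d (ρ_c − ρ_w) = a (ρ_m − ρ_c).
a = d (ρ_c − ρ_w)/(ρ_m − ρ_c) = 5.61 km × 1860/420 = 24.8 km.

24.8 km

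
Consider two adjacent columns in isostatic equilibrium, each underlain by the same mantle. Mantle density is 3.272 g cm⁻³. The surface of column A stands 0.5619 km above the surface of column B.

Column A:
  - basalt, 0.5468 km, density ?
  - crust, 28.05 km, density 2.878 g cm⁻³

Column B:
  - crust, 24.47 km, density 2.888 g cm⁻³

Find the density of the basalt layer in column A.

Take the compensation level at the base of the deeper column (depth z_c below the surface of column A) and equate Σ ρ_i t_i down to z_c; mantle fills any gap and the z_c terms cancel.
Column A: 0.5468×ρ + 28.05×2.878 + (z_c − 28.5968)×3.272
Column B: 0.5619×0 + 24.47×2.888 + (z_c − 0.5619 − 24.47)×3.272
The z_c×3.272 term appears on both sides and cancels. Collect the known terms of each column as K = Σ(ρt)_known − 3.272 × (depth of known layers): K_A = 80.7279 − 3.272×28.5968 = −12.8408296; K_B = 70.66936 − 3.272×(0.5619 + 24.47) = −11.2350168.
Balance: K_A + 0.5468×ρ = K_B, so ρ = (K_B − K_A)/0.5468 = 1.60581/0.5468 = 2.94 g cm⁻³.

2.94 g cm⁻³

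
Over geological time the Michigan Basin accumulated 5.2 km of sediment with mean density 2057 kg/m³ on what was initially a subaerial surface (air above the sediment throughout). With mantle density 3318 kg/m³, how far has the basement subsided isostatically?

3.22 km

Subaerial load: s = t ρ_sed / ρ_m = 5.2 km × 2057/3318 = 3.22 km.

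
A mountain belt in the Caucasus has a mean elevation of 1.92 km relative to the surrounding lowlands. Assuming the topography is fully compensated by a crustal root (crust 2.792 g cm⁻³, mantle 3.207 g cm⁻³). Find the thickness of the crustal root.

In Airy isostatic equilibrium: the weight of the topography is balanced by the buoyancy of the root, ρ_c h = (ρ_m − ρ_c) r.
r = h · ρ_c / (ρ_m − ρ_c) = 1.92 km × 2.792 / (3.207 − 2.792) = 12.9 km.

12.9 km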